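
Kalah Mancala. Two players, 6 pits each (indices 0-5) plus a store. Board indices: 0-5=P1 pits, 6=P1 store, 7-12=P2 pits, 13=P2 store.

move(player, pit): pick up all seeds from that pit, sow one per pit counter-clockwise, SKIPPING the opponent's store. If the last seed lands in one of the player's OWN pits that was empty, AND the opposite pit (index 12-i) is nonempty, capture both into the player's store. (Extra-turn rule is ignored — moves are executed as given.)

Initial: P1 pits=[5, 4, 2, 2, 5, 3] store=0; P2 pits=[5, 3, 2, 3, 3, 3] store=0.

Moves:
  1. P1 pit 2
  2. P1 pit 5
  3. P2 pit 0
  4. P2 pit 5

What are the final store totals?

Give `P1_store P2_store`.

Move 1: P1 pit2 -> P1=[5,4,0,3,6,3](0) P2=[5,3,2,3,3,3](0)
Move 2: P1 pit5 -> P1=[5,4,0,3,6,0](1) P2=[6,4,2,3,3,3](0)
Move 3: P2 pit0 -> P1=[5,4,0,3,6,0](1) P2=[0,5,3,4,4,4](1)
Move 4: P2 pit5 -> P1=[6,5,1,3,6,0](1) P2=[0,5,3,4,4,0](2)

Answer: 1 2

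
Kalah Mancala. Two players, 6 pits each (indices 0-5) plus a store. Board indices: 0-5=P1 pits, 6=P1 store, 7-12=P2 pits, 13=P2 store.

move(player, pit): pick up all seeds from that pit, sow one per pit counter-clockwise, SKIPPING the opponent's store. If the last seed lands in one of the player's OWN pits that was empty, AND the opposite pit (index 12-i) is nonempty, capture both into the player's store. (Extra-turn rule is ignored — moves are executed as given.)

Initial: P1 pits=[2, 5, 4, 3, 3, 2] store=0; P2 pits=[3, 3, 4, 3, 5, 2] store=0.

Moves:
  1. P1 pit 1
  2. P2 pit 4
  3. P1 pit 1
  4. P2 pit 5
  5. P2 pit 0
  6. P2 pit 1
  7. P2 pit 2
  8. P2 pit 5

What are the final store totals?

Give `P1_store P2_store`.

Move 1: P1 pit1 -> P1=[2,0,5,4,4,3](1) P2=[3,3,4,3,5,2](0)
Move 2: P2 pit4 -> P1=[3,1,6,4,4,3](1) P2=[3,3,4,3,0,3](1)
Move 3: P1 pit1 -> P1=[3,0,7,4,4,3](1) P2=[3,3,4,3,0,3](1)
Move 4: P2 pit5 -> P1=[4,1,7,4,4,3](1) P2=[3,3,4,3,0,0](2)
Move 5: P2 pit0 -> P1=[4,1,7,4,4,3](1) P2=[0,4,5,4,0,0](2)
Move 6: P2 pit1 -> P1=[0,1,7,4,4,3](1) P2=[0,0,6,5,1,0](7)
Move 7: P2 pit2 -> P1=[1,2,7,4,4,3](1) P2=[0,0,0,6,2,1](8)
Move 8: P2 pit5 -> P1=[1,2,7,4,4,3](1) P2=[0,0,0,6,2,0](9)

Answer: 1 9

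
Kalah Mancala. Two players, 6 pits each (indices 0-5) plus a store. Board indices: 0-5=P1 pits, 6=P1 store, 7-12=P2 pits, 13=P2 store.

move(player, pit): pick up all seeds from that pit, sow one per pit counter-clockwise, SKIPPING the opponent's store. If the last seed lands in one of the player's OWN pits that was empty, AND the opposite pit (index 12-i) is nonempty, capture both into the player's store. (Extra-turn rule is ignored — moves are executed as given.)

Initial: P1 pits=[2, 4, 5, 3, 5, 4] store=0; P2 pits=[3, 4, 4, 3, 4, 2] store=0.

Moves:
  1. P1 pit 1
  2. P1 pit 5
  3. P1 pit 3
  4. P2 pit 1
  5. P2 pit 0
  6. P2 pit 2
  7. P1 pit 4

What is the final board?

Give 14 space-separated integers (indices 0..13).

Answer: 3 1 7 0 0 2 3 1 2 1 8 8 5 2

Derivation:
Move 1: P1 pit1 -> P1=[2,0,6,4,6,5](0) P2=[3,4,4,3,4,2](0)
Move 2: P1 pit5 -> P1=[2,0,6,4,6,0](1) P2=[4,5,5,4,4,2](0)
Move 3: P1 pit3 -> P1=[2,0,6,0,7,1](2) P2=[5,5,5,4,4,2](0)
Move 4: P2 pit1 -> P1=[2,0,6,0,7,1](2) P2=[5,0,6,5,5,3](1)
Move 5: P2 pit0 -> P1=[2,0,6,0,7,1](2) P2=[0,1,7,6,6,4](1)
Move 6: P2 pit2 -> P1=[3,1,7,0,7,1](2) P2=[0,1,0,7,7,5](2)
Move 7: P1 pit4 -> P1=[3,1,7,0,0,2](3) P2=[1,2,1,8,8,5](2)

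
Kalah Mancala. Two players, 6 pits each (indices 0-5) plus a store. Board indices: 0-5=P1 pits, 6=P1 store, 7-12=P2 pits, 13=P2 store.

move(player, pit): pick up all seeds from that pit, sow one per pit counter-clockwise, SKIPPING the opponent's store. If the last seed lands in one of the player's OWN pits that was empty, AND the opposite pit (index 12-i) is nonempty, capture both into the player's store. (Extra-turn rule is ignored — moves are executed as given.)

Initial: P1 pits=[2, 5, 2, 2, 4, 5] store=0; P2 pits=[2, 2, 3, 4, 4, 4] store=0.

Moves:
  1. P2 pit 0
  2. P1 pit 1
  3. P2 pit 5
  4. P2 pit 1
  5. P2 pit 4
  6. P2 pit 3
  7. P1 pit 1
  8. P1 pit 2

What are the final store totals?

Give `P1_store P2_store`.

Move 1: P2 pit0 -> P1=[2,5,2,2,4,5](0) P2=[0,3,4,4,4,4](0)
Move 2: P1 pit1 -> P1=[2,0,3,3,5,6](1) P2=[0,3,4,4,4,4](0)
Move 3: P2 pit5 -> P1=[3,1,4,3,5,6](1) P2=[0,3,4,4,4,0](1)
Move 4: P2 pit1 -> P1=[3,1,4,3,5,6](1) P2=[0,0,5,5,5,0](1)
Move 5: P2 pit4 -> P1=[4,2,5,3,5,6](1) P2=[0,0,5,5,0,1](2)
Move 6: P2 pit3 -> P1=[5,3,5,3,5,6](1) P2=[0,0,5,0,1,2](3)
Move 7: P1 pit1 -> P1=[5,0,6,4,6,6](1) P2=[0,0,5,0,1,2](3)
Move 8: P1 pit2 -> P1=[5,0,0,5,7,7](2) P2=[1,1,5,0,1,2](3)

Answer: 2 3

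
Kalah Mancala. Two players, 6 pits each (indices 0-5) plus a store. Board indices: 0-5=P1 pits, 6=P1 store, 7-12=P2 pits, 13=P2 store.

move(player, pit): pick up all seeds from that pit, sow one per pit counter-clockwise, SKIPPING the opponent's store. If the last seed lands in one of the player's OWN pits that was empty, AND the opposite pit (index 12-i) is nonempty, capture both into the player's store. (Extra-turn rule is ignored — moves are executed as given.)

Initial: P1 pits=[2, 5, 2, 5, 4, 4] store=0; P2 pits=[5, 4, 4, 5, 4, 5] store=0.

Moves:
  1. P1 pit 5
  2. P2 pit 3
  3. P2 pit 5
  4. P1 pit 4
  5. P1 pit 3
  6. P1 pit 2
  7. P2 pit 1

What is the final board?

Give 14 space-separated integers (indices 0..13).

Answer: 5 8 0 1 2 3 3 8 0 8 1 6 1 3

Derivation:
Move 1: P1 pit5 -> P1=[2,5,2,5,4,0](1) P2=[6,5,5,5,4,5](0)
Move 2: P2 pit3 -> P1=[3,6,2,5,4,0](1) P2=[6,5,5,0,5,6](1)
Move 3: P2 pit5 -> P1=[4,7,3,6,5,0](1) P2=[6,5,5,0,5,0](2)
Move 4: P1 pit4 -> P1=[4,7,3,6,0,1](2) P2=[7,6,6,0,5,0](2)
Move 5: P1 pit3 -> P1=[4,7,3,0,1,2](3) P2=[8,7,7,0,5,0](2)
Move 6: P1 pit2 -> P1=[4,7,0,1,2,3](3) P2=[8,7,7,0,5,0](2)
Move 7: P2 pit1 -> P1=[5,8,0,1,2,3](3) P2=[8,0,8,1,6,1](3)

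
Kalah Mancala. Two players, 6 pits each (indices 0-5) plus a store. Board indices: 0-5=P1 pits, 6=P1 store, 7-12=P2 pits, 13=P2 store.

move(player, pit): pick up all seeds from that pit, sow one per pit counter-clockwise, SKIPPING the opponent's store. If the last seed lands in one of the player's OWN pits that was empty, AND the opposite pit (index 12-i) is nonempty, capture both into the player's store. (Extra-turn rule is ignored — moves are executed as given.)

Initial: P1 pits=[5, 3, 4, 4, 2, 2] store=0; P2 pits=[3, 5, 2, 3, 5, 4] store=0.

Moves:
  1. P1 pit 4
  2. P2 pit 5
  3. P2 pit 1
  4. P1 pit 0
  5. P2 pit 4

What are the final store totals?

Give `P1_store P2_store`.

Answer: 2 3

Derivation:
Move 1: P1 pit4 -> P1=[5,3,4,4,0,3](1) P2=[3,5,2,3,5,4](0)
Move 2: P2 pit5 -> P1=[6,4,5,4,0,3](1) P2=[3,5,2,3,5,0](1)
Move 3: P2 pit1 -> P1=[6,4,5,4,0,3](1) P2=[3,0,3,4,6,1](2)
Move 4: P1 pit0 -> P1=[0,5,6,5,1,4](2) P2=[3,0,3,4,6,1](2)
Move 5: P2 pit4 -> P1=[1,6,7,6,1,4](2) P2=[3,0,3,4,0,2](3)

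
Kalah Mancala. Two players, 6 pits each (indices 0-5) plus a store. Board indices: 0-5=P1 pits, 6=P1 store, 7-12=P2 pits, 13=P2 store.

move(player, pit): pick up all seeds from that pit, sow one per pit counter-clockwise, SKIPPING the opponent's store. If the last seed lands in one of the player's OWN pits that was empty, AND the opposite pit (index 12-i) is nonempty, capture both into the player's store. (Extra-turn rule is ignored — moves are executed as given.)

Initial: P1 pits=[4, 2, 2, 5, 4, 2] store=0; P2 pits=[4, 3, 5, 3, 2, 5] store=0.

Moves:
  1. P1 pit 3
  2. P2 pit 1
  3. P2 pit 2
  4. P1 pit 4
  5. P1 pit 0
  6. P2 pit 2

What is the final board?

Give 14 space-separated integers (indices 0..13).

Move 1: P1 pit3 -> P1=[4,2,2,0,5,3](1) P2=[5,4,5,3,2,5](0)
Move 2: P2 pit1 -> P1=[4,2,2,0,5,3](1) P2=[5,0,6,4,3,6](0)
Move 3: P2 pit2 -> P1=[5,3,2,0,5,3](1) P2=[5,0,0,5,4,7](1)
Move 4: P1 pit4 -> P1=[5,3,2,0,0,4](2) P2=[6,1,1,5,4,7](1)
Move 5: P1 pit0 -> P1=[0,4,3,1,1,5](2) P2=[6,1,1,5,4,7](1)
Move 6: P2 pit2 -> P1=[0,4,3,1,1,5](2) P2=[6,1,0,6,4,7](1)

Answer: 0 4 3 1 1 5 2 6 1 0 6 4 7 1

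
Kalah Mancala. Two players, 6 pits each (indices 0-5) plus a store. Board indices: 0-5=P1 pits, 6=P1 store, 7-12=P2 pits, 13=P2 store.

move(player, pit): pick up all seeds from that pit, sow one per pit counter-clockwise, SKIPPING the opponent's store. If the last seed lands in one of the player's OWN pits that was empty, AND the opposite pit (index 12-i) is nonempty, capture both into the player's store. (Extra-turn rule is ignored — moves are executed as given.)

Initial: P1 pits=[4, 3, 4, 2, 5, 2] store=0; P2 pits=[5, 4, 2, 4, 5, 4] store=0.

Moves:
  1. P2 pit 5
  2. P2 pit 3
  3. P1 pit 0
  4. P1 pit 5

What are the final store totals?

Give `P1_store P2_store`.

Move 1: P2 pit5 -> P1=[5,4,5,2,5,2](0) P2=[5,4,2,4,5,0](1)
Move 2: P2 pit3 -> P1=[6,4,5,2,5,2](0) P2=[5,4,2,0,6,1](2)
Move 3: P1 pit0 -> P1=[0,5,6,3,6,3](1) P2=[5,4,2,0,6,1](2)
Move 4: P1 pit5 -> P1=[0,5,6,3,6,0](2) P2=[6,5,2,0,6,1](2)

Answer: 2 2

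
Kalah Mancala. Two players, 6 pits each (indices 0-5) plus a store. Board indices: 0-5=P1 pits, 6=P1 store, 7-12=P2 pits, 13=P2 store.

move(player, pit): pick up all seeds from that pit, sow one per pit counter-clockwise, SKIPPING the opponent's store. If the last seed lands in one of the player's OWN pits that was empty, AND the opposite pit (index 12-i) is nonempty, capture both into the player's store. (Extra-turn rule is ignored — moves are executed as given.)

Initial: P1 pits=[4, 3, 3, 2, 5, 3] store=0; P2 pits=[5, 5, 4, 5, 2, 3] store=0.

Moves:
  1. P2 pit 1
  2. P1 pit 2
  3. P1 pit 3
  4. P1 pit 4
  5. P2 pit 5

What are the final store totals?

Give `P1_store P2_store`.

Answer: 2 2

Derivation:
Move 1: P2 pit1 -> P1=[4,3,3,2,5,3](0) P2=[5,0,5,6,3,4](1)
Move 2: P1 pit2 -> P1=[4,3,0,3,6,4](0) P2=[5,0,5,6,3,4](1)
Move 3: P1 pit3 -> P1=[4,3,0,0,7,5](1) P2=[5,0,5,6,3,4](1)
Move 4: P1 pit4 -> P1=[4,3,0,0,0,6](2) P2=[6,1,6,7,4,4](1)
Move 5: P2 pit5 -> P1=[5,4,1,0,0,6](2) P2=[6,1,6,7,4,0](2)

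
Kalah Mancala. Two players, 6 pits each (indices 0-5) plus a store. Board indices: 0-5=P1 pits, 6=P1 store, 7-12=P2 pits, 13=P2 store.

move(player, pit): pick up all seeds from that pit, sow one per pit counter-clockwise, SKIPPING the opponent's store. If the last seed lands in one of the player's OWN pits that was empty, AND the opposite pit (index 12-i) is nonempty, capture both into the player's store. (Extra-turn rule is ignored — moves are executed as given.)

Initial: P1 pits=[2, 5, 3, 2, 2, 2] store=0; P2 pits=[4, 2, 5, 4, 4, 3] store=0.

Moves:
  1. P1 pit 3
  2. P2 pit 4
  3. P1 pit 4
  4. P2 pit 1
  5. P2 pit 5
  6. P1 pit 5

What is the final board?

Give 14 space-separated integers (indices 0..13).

Answer: 4 7 4 0 0 0 2 6 1 7 5 0 0 2

Derivation:
Move 1: P1 pit3 -> P1=[2,5,3,0,3,3](0) P2=[4,2,5,4,4,3](0)
Move 2: P2 pit4 -> P1=[3,6,3,0,3,3](0) P2=[4,2,5,4,0,4](1)
Move 3: P1 pit4 -> P1=[3,6,3,0,0,4](1) P2=[5,2,5,4,0,4](1)
Move 4: P2 pit1 -> P1=[3,6,3,0,0,4](1) P2=[5,0,6,5,0,4](1)
Move 5: P2 pit5 -> P1=[4,7,4,0,0,4](1) P2=[5,0,6,5,0,0](2)
Move 6: P1 pit5 -> P1=[4,7,4,0,0,0](2) P2=[6,1,7,5,0,0](2)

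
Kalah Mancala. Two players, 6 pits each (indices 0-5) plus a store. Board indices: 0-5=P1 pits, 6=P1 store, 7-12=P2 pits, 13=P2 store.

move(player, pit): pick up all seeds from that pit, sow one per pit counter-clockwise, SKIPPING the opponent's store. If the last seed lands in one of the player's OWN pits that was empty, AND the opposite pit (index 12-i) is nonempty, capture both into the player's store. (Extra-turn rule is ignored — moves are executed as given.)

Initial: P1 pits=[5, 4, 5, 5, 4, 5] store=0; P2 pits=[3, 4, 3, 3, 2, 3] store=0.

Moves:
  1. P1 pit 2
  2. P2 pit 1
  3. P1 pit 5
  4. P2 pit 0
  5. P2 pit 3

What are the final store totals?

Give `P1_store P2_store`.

Answer: 2 1

Derivation:
Move 1: P1 pit2 -> P1=[5,4,0,6,5,6](1) P2=[4,4,3,3,2,3](0)
Move 2: P2 pit1 -> P1=[5,4,0,6,5,6](1) P2=[4,0,4,4,3,4](0)
Move 3: P1 pit5 -> P1=[5,4,0,6,5,0](2) P2=[5,1,5,5,4,4](0)
Move 4: P2 pit0 -> P1=[5,4,0,6,5,0](2) P2=[0,2,6,6,5,5](0)
Move 5: P2 pit3 -> P1=[6,5,1,6,5,0](2) P2=[0,2,6,0,6,6](1)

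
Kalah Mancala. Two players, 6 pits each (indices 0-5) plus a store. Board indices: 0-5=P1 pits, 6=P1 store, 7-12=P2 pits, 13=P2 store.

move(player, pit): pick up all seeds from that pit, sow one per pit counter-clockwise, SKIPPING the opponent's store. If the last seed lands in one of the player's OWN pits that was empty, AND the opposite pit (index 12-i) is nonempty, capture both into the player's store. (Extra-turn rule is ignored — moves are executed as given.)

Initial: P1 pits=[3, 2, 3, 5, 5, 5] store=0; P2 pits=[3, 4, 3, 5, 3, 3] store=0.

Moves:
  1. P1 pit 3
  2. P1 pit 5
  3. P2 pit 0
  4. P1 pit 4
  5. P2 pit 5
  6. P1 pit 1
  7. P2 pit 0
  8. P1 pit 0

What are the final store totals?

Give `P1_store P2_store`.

Answer: 14 1

Derivation:
Move 1: P1 pit3 -> P1=[3,2,3,0,6,6](1) P2=[4,5,3,5,3,3](0)
Move 2: P1 pit5 -> P1=[3,2,3,0,6,0](2) P2=[5,6,4,6,4,3](0)
Move 3: P2 pit0 -> P1=[3,2,3,0,6,0](2) P2=[0,7,5,7,5,4](0)
Move 4: P1 pit4 -> P1=[3,2,3,0,0,1](3) P2=[1,8,6,8,5,4](0)
Move 5: P2 pit5 -> P1=[4,3,4,0,0,1](3) P2=[1,8,6,8,5,0](1)
Move 6: P1 pit1 -> P1=[4,0,5,1,0,1](12) P2=[1,0,6,8,5,0](1)
Move 7: P2 pit0 -> P1=[4,0,5,1,0,1](12) P2=[0,1,6,8,5,0](1)
Move 8: P1 pit0 -> P1=[0,1,6,2,0,1](14) P2=[0,0,6,8,5,0](1)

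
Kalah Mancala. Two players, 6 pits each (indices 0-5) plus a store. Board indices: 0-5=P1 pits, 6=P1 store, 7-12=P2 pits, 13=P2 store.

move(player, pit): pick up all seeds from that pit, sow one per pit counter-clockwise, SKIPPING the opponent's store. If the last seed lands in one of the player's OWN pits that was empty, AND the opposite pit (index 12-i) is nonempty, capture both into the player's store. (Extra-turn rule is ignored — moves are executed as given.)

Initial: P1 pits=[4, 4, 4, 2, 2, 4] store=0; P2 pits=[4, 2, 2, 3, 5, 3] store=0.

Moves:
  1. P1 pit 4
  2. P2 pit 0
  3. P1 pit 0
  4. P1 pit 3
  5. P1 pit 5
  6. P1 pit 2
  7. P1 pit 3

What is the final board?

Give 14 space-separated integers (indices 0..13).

Move 1: P1 pit4 -> P1=[4,4,4,2,0,5](1) P2=[4,2,2,3,5,3](0)
Move 2: P2 pit0 -> P1=[4,4,4,2,0,5](1) P2=[0,3,3,4,6,3](0)
Move 3: P1 pit0 -> P1=[0,5,5,3,0,5](5) P2=[0,0,3,4,6,3](0)
Move 4: P1 pit3 -> P1=[0,5,5,0,1,6](6) P2=[0,0,3,4,6,3](0)
Move 5: P1 pit5 -> P1=[0,5,5,0,1,0](7) P2=[1,1,4,5,7,3](0)
Move 6: P1 pit2 -> P1=[0,5,0,1,2,1](8) P2=[2,1,4,5,7,3](0)
Move 7: P1 pit3 -> P1=[0,5,0,0,3,1](8) P2=[2,1,4,5,7,3](0)

Answer: 0 5 0 0 3 1 8 2 1 4 5 7 3 0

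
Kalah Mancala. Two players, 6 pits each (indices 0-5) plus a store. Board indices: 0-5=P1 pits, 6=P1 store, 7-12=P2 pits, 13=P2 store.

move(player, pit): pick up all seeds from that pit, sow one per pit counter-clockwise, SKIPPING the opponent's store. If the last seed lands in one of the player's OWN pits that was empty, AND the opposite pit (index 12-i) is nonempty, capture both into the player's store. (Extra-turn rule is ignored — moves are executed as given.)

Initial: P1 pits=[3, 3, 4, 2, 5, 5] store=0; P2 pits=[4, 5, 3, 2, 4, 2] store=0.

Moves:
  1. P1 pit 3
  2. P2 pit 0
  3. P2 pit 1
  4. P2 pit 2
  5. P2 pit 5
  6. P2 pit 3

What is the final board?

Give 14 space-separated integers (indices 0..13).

Answer: 7 5 5 0 6 6 0 0 0 0 0 8 1 4

Derivation:
Move 1: P1 pit3 -> P1=[3,3,4,0,6,6](0) P2=[4,5,3,2,4,2](0)
Move 2: P2 pit0 -> P1=[3,3,4,0,6,6](0) P2=[0,6,4,3,5,2](0)
Move 3: P2 pit1 -> P1=[4,3,4,0,6,6](0) P2=[0,0,5,4,6,3](1)
Move 4: P2 pit2 -> P1=[5,3,4,0,6,6](0) P2=[0,0,0,5,7,4](2)
Move 5: P2 pit5 -> P1=[6,4,5,0,6,6](0) P2=[0,0,0,5,7,0](3)
Move 6: P2 pit3 -> P1=[7,5,5,0,6,6](0) P2=[0,0,0,0,8,1](4)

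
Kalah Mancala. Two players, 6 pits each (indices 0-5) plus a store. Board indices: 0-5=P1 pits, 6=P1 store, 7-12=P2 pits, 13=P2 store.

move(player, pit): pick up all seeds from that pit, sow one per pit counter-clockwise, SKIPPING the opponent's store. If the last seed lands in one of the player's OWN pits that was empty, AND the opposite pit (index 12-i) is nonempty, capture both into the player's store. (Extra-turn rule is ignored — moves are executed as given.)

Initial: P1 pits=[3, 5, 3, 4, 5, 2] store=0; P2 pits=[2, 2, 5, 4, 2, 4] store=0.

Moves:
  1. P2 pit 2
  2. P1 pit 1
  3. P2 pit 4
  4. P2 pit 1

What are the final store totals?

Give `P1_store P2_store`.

Answer: 1 2

Derivation:
Move 1: P2 pit2 -> P1=[4,5,3,4,5,2](0) P2=[2,2,0,5,3,5](1)
Move 2: P1 pit1 -> P1=[4,0,4,5,6,3](1) P2=[2,2,0,5,3,5](1)
Move 3: P2 pit4 -> P1=[5,0,4,5,6,3](1) P2=[2,2,0,5,0,6](2)
Move 4: P2 pit1 -> P1=[5,0,4,5,6,3](1) P2=[2,0,1,6,0,6](2)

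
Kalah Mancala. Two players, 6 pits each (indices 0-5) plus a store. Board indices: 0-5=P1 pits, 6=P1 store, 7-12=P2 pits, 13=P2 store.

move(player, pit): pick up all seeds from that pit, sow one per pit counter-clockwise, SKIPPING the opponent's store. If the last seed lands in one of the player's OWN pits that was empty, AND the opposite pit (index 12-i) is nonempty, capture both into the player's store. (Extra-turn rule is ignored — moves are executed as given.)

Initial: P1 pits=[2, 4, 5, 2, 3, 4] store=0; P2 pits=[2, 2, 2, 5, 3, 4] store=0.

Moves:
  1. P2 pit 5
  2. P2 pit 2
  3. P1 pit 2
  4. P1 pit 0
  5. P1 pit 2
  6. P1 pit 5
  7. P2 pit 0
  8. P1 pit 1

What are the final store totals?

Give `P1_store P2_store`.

Answer: 3 1

Derivation:
Move 1: P2 pit5 -> P1=[3,5,6,2,3,4](0) P2=[2,2,2,5,3,0](1)
Move 2: P2 pit2 -> P1=[3,5,6,2,3,4](0) P2=[2,2,0,6,4,0](1)
Move 3: P1 pit2 -> P1=[3,5,0,3,4,5](1) P2=[3,3,0,6,4,0](1)
Move 4: P1 pit0 -> P1=[0,6,1,4,4,5](1) P2=[3,3,0,6,4,0](1)
Move 5: P1 pit2 -> P1=[0,6,0,5,4,5](1) P2=[3,3,0,6,4,0](1)
Move 6: P1 pit5 -> P1=[0,6,0,5,4,0](2) P2=[4,4,1,7,4,0](1)
Move 7: P2 pit0 -> P1=[0,6,0,5,4,0](2) P2=[0,5,2,8,5,0](1)
Move 8: P1 pit1 -> P1=[0,0,1,6,5,1](3) P2=[1,5,2,8,5,0](1)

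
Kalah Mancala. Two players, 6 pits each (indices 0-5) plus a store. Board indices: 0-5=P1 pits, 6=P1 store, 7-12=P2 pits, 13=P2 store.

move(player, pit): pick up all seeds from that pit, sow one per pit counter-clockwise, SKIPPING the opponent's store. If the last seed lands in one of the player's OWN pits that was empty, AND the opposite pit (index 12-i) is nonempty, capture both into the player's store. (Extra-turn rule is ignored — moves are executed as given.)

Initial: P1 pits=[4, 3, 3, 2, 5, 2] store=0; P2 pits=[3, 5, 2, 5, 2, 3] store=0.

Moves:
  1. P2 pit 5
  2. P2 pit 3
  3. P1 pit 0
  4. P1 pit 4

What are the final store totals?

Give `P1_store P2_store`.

Move 1: P2 pit5 -> P1=[5,4,3,2,5,2](0) P2=[3,5,2,5,2,0](1)
Move 2: P2 pit3 -> P1=[6,5,3,2,5,2](0) P2=[3,5,2,0,3,1](2)
Move 3: P1 pit0 -> P1=[0,6,4,3,6,3](1) P2=[3,5,2,0,3,1](2)
Move 4: P1 pit4 -> P1=[0,6,4,3,0,4](2) P2=[4,6,3,1,3,1](2)

Answer: 2 2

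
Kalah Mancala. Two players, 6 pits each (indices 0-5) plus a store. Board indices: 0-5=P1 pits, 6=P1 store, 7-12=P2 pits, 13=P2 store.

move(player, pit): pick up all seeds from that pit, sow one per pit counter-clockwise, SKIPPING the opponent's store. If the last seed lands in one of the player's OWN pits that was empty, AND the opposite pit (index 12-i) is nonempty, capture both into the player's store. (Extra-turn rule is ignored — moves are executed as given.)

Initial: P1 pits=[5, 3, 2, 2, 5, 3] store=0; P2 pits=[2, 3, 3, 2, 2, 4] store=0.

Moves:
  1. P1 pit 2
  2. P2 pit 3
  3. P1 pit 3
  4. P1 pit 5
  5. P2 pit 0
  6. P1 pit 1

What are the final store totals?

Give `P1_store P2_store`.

Answer: 2 0

Derivation:
Move 1: P1 pit2 -> P1=[5,3,0,3,6,3](0) P2=[2,3,3,2,2,4](0)
Move 2: P2 pit3 -> P1=[5,3,0,3,6,3](0) P2=[2,3,3,0,3,5](0)
Move 3: P1 pit3 -> P1=[5,3,0,0,7,4](1) P2=[2,3,3,0,3,5](0)
Move 4: P1 pit5 -> P1=[5,3,0,0,7,0](2) P2=[3,4,4,0,3,5](0)
Move 5: P2 pit0 -> P1=[5,3,0,0,7,0](2) P2=[0,5,5,1,3,5](0)
Move 6: P1 pit1 -> P1=[5,0,1,1,8,0](2) P2=[0,5,5,1,3,5](0)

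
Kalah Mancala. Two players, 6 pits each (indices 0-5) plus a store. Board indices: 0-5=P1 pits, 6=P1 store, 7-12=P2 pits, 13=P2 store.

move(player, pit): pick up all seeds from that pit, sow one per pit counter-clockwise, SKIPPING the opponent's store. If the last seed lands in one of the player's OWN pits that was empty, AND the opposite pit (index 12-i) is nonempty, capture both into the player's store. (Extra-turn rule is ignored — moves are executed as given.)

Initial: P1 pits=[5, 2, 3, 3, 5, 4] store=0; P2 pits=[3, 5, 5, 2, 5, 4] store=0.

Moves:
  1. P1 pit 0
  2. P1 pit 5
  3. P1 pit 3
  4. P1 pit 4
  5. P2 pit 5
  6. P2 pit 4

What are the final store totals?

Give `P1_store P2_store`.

Move 1: P1 pit0 -> P1=[0,3,4,4,6,5](0) P2=[3,5,5,2,5,4](0)
Move 2: P1 pit5 -> P1=[0,3,4,4,6,0](1) P2=[4,6,6,3,5,4](0)
Move 3: P1 pit3 -> P1=[0,3,4,0,7,1](2) P2=[5,6,6,3,5,4](0)
Move 4: P1 pit4 -> P1=[0,3,4,0,0,2](3) P2=[6,7,7,4,6,4](0)
Move 5: P2 pit5 -> P1=[1,4,5,0,0,2](3) P2=[6,7,7,4,6,0](1)
Move 6: P2 pit4 -> P1=[2,5,6,1,0,2](3) P2=[6,7,7,4,0,1](2)

Answer: 3 2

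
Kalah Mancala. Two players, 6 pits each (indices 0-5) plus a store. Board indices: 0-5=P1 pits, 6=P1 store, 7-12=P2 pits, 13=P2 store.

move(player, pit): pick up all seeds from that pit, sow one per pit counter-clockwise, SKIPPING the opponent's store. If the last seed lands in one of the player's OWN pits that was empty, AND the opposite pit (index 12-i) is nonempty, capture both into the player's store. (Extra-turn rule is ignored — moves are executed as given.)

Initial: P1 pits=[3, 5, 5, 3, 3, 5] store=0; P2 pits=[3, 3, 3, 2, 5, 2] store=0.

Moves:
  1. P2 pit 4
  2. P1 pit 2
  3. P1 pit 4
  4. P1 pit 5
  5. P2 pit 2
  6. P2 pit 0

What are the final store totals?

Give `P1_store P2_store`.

Answer: 3 3

Derivation:
Move 1: P2 pit4 -> P1=[4,6,6,3,3,5](0) P2=[3,3,3,2,0,3](1)
Move 2: P1 pit2 -> P1=[4,6,0,4,4,6](1) P2=[4,4,3,2,0,3](1)
Move 3: P1 pit4 -> P1=[4,6,0,4,0,7](2) P2=[5,5,3,2,0,3](1)
Move 4: P1 pit5 -> P1=[4,6,0,4,0,0](3) P2=[6,6,4,3,1,4](1)
Move 5: P2 pit2 -> P1=[4,6,0,4,0,0](3) P2=[6,6,0,4,2,5](2)
Move 6: P2 pit0 -> P1=[4,6,0,4,0,0](3) P2=[0,7,1,5,3,6](3)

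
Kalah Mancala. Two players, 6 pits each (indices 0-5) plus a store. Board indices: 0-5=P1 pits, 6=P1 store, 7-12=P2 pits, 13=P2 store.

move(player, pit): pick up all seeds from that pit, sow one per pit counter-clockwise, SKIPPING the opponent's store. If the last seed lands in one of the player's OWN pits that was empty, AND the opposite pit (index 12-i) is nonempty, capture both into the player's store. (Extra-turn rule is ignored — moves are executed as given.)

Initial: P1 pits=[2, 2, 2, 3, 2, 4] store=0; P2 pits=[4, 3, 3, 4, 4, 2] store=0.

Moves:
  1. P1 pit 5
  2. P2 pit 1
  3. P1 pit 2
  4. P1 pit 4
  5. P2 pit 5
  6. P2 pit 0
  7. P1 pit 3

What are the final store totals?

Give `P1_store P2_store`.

Answer: 3 2

Derivation:
Move 1: P1 pit5 -> P1=[2,2,2,3,2,0](1) P2=[5,4,4,4,4,2](0)
Move 2: P2 pit1 -> P1=[2,2,2,3,2,0](1) P2=[5,0,5,5,5,3](0)
Move 3: P1 pit2 -> P1=[2,2,0,4,3,0](1) P2=[5,0,5,5,5,3](0)
Move 4: P1 pit4 -> P1=[2,2,0,4,0,1](2) P2=[6,0,5,5,5,3](0)
Move 5: P2 pit5 -> P1=[3,3,0,4,0,1](2) P2=[6,0,5,5,5,0](1)
Move 6: P2 pit0 -> P1=[3,3,0,4,0,1](2) P2=[0,1,6,6,6,1](2)
Move 7: P1 pit3 -> P1=[3,3,0,0,1,2](3) P2=[1,1,6,6,6,1](2)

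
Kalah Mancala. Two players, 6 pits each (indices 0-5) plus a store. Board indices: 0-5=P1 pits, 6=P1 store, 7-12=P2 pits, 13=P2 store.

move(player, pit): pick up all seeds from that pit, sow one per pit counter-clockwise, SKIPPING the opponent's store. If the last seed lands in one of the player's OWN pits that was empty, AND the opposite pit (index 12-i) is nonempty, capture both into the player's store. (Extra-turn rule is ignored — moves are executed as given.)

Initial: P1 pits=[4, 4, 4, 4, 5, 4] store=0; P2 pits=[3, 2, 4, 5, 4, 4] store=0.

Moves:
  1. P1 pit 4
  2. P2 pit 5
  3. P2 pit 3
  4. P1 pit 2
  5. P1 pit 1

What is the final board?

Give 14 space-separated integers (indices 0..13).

Answer: 6 0 1 6 2 7 3 6 3 5 0 5 1 2

Derivation:
Move 1: P1 pit4 -> P1=[4,4,4,4,0,5](1) P2=[4,3,5,5,4,4](0)
Move 2: P2 pit5 -> P1=[5,5,5,4,0,5](1) P2=[4,3,5,5,4,0](1)
Move 3: P2 pit3 -> P1=[6,6,5,4,0,5](1) P2=[4,3,5,0,5,1](2)
Move 4: P1 pit2 -> P1=[6,6,0,5,1,6](2) P2=[5,3,5,0,5,1](2)
Move 5: P1 pit1 -> P1=[6,0,1,6,2,7](3) P2=[6,3,5,0,5,1](2)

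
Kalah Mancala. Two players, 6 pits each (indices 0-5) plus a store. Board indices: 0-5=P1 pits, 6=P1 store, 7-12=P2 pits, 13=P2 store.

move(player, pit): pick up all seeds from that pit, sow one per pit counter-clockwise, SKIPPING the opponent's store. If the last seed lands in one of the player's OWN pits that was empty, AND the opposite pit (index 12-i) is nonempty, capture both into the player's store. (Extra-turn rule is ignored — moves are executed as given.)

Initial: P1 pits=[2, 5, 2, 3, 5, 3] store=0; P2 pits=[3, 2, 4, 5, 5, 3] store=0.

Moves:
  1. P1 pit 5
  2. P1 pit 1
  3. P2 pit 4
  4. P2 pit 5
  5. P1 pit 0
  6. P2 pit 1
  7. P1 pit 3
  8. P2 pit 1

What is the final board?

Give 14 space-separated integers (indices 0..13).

Move 1: P1 pit5 -> P1=[2,5,2,3,5,0](1) P2=[4,3,4,5,5,3](0)
Move 2: P1 pit1 -> P1=[2,0,3,4,6,1](2) P2=[4,3,4,5,5,3](0)
Move 3: P2 pit4 -> P1=[3,1,4,4,6,1](2) P2=[4,3,4,5,0,4](1)
Move 4: P2 pit5 -> P1=[4,2,5,4,6,1](2) P2=[4,3,4,5,0,0](2)
Move 5: P1 pit0 -> P1=[0,3,6,5,7,1](2) P2=[4,3,4,5,0,0](2)
Move 6: P2 pit1 -> P1=[0,0,6,5,7,1](2) P2=[4,0,5,6,0,0](6)
Move 7: P1 pit3 -> P1=[0,0,6,0,8,2](3) P2=[5,1,5,6,0,0](6)
Move 8: P2 pit1 -> P1=[0,0,6,0,8,2](3) P2=[5,0,6,6,0,0](6)

Answer: 0 0 6 0 8 2 3 5 0 6 6 0 0 6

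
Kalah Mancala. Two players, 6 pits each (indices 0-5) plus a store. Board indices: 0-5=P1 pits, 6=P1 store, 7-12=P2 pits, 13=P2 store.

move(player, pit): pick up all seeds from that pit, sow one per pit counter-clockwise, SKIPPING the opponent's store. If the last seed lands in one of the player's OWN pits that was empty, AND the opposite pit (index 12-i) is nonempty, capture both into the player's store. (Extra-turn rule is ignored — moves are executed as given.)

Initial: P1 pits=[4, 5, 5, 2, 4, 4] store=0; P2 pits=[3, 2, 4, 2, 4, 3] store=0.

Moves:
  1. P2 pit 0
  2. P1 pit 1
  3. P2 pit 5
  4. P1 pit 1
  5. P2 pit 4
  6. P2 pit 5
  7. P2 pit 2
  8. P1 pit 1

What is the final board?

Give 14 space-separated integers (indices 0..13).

Answer: 7 0 8 3 5 5 1 0 3 0 4 1 1 4

Derivation:
Move 1: P2 pit0 -> P1=[4,5,5,2,4,4](0) P2=[0,3,5,3,4,3](0)
Move 2: P1 pit1 -> P1=[4,0,6,3,5,5](1) P2=[0,3,5,3,4,3](0)
Move 3: P2 pit5 -> P1=[5,1,6,3,5,5](1) P2=[0,3,5,3,4,0](1)
Move 4: P1 pit1 -> P1=[5,0,7,3,5,5](1) P2=[0,3,5,3,4,0](1)
Move 5: P2 pit4 -> P1=[6,1,7,3,5,5](1) P2=[0,3,5,3,0,1](2)
Move 6: P2 pit5 -> P1=[6,1,7,3,5,5](1) P2=[0,3,5,3,0,0](3)
Move 7: P2 pit2 -> P1=[7,1,7,3,5,5](1) P2=[0,3,0,4,1,1](4)
Move 8: P1 pit1 -> P1=[7,0,8,3,5,5](1) P2=[0,3,0,4,1,1](4)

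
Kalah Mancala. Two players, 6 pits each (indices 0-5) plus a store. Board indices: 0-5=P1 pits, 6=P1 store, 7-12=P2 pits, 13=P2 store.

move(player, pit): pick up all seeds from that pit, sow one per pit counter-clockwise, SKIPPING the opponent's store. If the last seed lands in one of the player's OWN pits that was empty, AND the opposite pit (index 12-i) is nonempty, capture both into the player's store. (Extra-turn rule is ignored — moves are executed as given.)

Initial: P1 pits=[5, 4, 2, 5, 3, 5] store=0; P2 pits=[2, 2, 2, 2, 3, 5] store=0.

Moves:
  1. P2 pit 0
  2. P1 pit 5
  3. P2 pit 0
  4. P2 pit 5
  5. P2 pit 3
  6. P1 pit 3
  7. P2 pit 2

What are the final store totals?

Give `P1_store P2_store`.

Move 1: P2 pit0 -> P1=[5,4,2,5,3,5](0) P2=[0,3,3,2,3,5](0)
Move 2: P1 pit5 -> P1=[5,4,2,5,3,0](1) P2=[1,4,4,3,3,5](0)
Move 3: P2 pit0 -> P1=[5,4,2,5,3,0](1) P2=[0,5,4,3,3,5](0)
Move 4: P2 pit5 -> P1=[6,5,3,6,3,0](1) P2=[0,5,4,3,3,0](1)
Move 5: P2 pit3 -> P1=[6,5,3,6,3,0](1) P2=[0,5,4,0,4,1](2)
Move 6: P1 pit3 -> P1=[6,5,3,0,4,1](2) P2=[1,6,5,0,4,1](2)
Move 7: P2 pit2 -> P1=[7,5,3,0,4,1](2) P2=[1,6,0,1,5,2](3)

Answer: 2 3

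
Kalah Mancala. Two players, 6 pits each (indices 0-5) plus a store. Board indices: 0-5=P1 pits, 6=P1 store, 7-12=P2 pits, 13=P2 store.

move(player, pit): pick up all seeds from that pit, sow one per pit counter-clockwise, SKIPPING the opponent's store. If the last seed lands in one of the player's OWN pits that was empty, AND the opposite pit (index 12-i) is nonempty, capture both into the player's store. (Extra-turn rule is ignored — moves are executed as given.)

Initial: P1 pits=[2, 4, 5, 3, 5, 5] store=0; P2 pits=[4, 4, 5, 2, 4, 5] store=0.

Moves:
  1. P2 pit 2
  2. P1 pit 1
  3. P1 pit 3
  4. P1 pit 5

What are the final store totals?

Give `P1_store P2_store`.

Answer: 2 1

Derivation:
Move 1: P2 pit2 -> P1=[3,4,5,3,5,5](0) P2=[4,4,0,3,5,6](1)
Move 2: P1 pit1 -> P1=[3,0,6,4,6,6](0) P2=[4,4,0,3,5,6](1)
Move 3: P1 pit3 -> P1=[3,0,6,0,7,7](1) P2=[5,4,0,3,5,6](1)
Move 4: P1 pit5 -> P1=[3,0,6,0,7,0](2) P2=[6,5,1,4,6,7](1)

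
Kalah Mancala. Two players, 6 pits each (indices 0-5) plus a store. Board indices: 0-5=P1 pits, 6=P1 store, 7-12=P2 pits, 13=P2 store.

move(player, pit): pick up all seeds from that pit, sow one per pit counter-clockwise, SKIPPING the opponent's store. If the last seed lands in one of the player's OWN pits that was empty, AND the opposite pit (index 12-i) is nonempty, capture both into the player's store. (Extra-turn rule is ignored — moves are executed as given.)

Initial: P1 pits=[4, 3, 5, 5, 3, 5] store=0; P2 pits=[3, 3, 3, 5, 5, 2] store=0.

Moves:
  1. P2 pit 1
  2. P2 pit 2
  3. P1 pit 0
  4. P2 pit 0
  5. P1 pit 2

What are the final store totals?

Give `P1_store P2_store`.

Move 1: P2 pit1 -> P1=[4,3,5,5,3,5](0) P2=[3,0,4,6,6,2](0)
Move 2: P2 pit2 -> P1=[4,3,5,5,3,5](0) P2=[3,0,0,7,7,3](1)
Move 3: P1 pit0 -> P1=[0,4,6,6,4,5](0) P2=[3,0,0,7,7,3](1)
Move 4: P2 pit0 -> P1=[0,4,6,6,4,5](0) P2=[0,1,1,8,7,3](1)
Move 5: P1 pit2 -> P1=[0,4,0,7,5,6](1) P2=[1,2,1,8,7,3](1)

Answer: 1 1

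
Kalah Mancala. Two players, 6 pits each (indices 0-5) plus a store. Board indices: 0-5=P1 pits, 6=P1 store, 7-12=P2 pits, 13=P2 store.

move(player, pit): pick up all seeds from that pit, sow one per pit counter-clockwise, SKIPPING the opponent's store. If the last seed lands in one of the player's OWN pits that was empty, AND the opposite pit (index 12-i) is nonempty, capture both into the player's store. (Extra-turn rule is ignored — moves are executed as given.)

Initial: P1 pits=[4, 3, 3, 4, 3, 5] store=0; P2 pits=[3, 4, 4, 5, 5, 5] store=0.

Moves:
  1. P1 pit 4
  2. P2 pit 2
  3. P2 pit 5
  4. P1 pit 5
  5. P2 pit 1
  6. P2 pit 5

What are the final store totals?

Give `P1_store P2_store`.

Answer: 2 4

Derivation:
Move 1: P1 pit4 -> P1=[4,3,3,4,0,6](1) P2=[4,4,4,5,5,5](0)
Move 2: P2 pit2 -> P1=[4,3,3,4,0,6](1) P2=[4,4,0,6,6,6](1)
Move 3: P2 pit5 -> P1=[5,4,4,5,1,6](1) P2=[4,4,0,6,6,0](2)
Move 4: P1 pit5 -> P1=[5,4,4,5,1,0](2) P2=[5,5,1,7,7,0](2)
Move 5: P2 pit1 -> P1=[5,4,4,5,1,0](2) P2=[5,0,2,8,8,1](3)
Move 6: P2 pit5 -> P1=[5,4,4,5,1,0](2) P2=[5,0,2,8,8,0](4)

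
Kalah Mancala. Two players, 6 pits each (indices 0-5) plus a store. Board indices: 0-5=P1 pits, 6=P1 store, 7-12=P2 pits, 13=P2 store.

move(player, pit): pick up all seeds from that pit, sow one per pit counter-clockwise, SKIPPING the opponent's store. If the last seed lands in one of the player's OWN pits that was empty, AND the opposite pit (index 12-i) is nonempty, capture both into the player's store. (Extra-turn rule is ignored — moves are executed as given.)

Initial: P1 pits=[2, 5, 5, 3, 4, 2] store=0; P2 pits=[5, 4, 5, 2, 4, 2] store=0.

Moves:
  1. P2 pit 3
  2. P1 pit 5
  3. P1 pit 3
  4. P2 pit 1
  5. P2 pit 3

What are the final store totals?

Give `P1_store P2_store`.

Answer: 2 0

Derivation:
Move 1: P2 pit3 -> P1=[2,5,5,3,4,2](0) P2=[5,4,5,0,5,3](0)
Move 2: P1 pit5 -> P1=[2,5,5,3,4,0](1) P2=[6,4,5,0,5,3](0)
Move 3: P1 pit3 -> P1=[2,5,5,0,5,1](2) P2=[6,4,5,0,5,3](0)
Move 4: P2 pit1 -> P1=[2,5,5,0,5,1](2) P2=[6,0,6,1,6,4](0)
Move 5: P2 pit3 -> P1=[2,5,5,0,5,1](2) P2=[6,0,6,0,7,4](0)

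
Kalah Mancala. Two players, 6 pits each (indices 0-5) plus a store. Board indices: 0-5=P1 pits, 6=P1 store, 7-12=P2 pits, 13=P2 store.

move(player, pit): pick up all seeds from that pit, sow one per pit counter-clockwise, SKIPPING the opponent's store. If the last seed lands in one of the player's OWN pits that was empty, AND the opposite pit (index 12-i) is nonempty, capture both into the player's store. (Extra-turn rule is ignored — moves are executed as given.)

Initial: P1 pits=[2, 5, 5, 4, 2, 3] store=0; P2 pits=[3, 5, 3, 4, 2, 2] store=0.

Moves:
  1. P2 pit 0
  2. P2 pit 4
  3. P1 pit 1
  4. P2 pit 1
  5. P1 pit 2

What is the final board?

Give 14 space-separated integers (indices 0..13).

Answer: 3 0 0 6 4 5 2 1 1 5 6 1 4 2

Derivation:
Move 1: P2 pit0 -> P1=[2,5,5,4,2,3](0) P2=[0,6,4,5,2,2](0)
Move 2: P2 pit4 -> P1=[2,5,5,4,2,3](0) P2=[0,6,4,5,0,3](1)
Move 3: P1 pit1 -> P1=[2,0,6,5,3,4](1) P2=[0,6,4,5,0,3](1)
Move 4: P2 pit1 -> P1=[3,0,6,5,3,4](1) P2=[0,0,5,6,1,4](2)
Move 5: P1 pit2 -> P1=[3,0,0,6,4,5](2) P2=[1,1,5,6,1,4](2)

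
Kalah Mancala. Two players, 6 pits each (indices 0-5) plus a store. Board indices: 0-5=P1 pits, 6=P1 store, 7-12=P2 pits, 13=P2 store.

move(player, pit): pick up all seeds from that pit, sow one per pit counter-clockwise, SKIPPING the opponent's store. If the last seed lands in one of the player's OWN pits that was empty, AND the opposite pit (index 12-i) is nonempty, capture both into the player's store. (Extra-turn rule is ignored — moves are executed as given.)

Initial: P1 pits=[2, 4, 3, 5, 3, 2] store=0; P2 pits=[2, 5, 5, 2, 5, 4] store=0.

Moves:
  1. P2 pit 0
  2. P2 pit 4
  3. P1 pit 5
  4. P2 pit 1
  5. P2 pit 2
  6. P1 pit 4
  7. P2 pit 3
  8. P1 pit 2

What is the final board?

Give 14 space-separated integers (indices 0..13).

Answer: 6 6 0 6 1 2 3 3 0 0 0 3 8 4

Derivation:
Move 1: P2 pit0 -> P1=[2,4,3,5,3,2](0) P2=[0,6,6,2,5,4](0)
Move 2: P2 pit4 -> P1=[3,5,4,5,3,2](0) P2=[0,6,6,2,0,5](1)
Move 3: P1 pit5 -> P1=[3,5,4,5,3,0](1) P2=[1,6,6,2,0,5](1)
Move 4: P2 pit1 -> P1=[4,5,4,5,3,0](1) P2=[1,0,7,3,1,6](2)
Move 5: P2 pit2 -> P1=[5,6,5,5,3,0](1) P2=[1,0,0,4,2,7](3)
Move 6: P1 pit4 -> P1=[5,6,5,5,0,1](2) P2=[2,0,0,4,2,7](3)
Move 7: P2 pit3 -> P1=[6,6,5,5,0,1](2) P2=[2,0,0,0,3,8](4)
Move 8: P1 pit2 -> P1=[6,6,0,6,1,2](3) P2=[3,0,0,0,3,8](4)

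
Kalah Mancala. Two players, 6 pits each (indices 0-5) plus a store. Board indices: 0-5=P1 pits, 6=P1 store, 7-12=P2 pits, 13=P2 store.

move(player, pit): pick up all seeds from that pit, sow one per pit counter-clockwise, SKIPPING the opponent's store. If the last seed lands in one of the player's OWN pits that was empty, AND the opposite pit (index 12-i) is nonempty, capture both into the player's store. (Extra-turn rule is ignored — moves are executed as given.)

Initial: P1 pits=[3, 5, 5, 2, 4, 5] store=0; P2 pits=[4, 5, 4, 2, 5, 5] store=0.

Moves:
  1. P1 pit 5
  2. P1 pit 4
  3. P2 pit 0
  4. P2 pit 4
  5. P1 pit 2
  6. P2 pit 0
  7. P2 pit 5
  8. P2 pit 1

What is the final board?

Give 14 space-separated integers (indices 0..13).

Move 1: P1 pit5 -> P1=[3,5,5,2,4,0](1) P2=[5,6,5,3,5,5](0)
Move 2: P1 pit4 -> P1=[3,5,5,2,0,1](2) P2=[6,7,5,3,5,5](0)
Move 3: P2 pit0 -> P1=[3,5,5,2,0,1](2) P2=[0,8,6,4,6,6](1)
Move 4: P2 pit4 -> P1=[4,6,6,3,0,1](2) P2=[0,8,6,4,0,7](2)
Move 5: P1 pit2 -> P1=[4,6,0,4,1,2](3) P2=[1,9,6,4,0,7](2)
Move 6: P2 pit0 -> P1=[4,6,0,4,1,2](3) P2=[0,10,6,4,0,7](2)
Move 7: P2 pit5 -> P1=[5,7,1,5,2,3](3) P2=[0,10,6,4,0,0](3)
Move 8: P2 pit1 -> P1=[6,8,2,6,3,3](3) P2=[0,0,7,5,1,1](4)

Answer: 6 8 2 6 3 3 3 0 0 7 5 1 1 4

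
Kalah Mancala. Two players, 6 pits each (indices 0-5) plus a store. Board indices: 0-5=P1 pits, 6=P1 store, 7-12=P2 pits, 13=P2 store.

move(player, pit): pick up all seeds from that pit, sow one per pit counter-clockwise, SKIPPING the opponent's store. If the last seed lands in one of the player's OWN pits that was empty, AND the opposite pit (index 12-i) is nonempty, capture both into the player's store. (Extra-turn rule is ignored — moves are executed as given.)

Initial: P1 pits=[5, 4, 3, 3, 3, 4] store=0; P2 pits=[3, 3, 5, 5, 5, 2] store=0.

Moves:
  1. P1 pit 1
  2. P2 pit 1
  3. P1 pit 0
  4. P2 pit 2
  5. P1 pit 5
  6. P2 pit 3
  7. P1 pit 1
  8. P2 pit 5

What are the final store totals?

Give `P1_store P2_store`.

Answer: 1 3

Derivation:
Move 1: P1 pit1 -> P1=[5,0,4,4,4,5](0) P2=[3,3,5,5,5,2](0)
Move 2: P2 pit1 -> P1=[5,0,4,4,4,5](0) P2=[3,0,6,6,6,2](0)
Move 3: P1 pit0 -> P1=[0,1,5,5,5,6](0) P2=[3,0,6,6,6,2](0)
Move 4: P2 pit2 -> P1=[1,2,5,5,5,6](0) P2=[3,0,0,7,7,3](1)
Move 5: P1 pit5 -> P1=[1,2,5,5,5,0](1) P2=[4,1,1,8,8,3](1)
Move 6: P2 pit3 -> P1=[2,3,6,6,6,0](1) P2=[4,1,1,0,9,4](2)
Move 7: P1 pit1 -> P1=[2,0,7,7,7,0](1) P2=[4,1,1,0,9,4](2)
Move 8: P2 pit5 -> P1=[3,1,8,7,7,0](1) P2=[4,1,1,0,9,0](3)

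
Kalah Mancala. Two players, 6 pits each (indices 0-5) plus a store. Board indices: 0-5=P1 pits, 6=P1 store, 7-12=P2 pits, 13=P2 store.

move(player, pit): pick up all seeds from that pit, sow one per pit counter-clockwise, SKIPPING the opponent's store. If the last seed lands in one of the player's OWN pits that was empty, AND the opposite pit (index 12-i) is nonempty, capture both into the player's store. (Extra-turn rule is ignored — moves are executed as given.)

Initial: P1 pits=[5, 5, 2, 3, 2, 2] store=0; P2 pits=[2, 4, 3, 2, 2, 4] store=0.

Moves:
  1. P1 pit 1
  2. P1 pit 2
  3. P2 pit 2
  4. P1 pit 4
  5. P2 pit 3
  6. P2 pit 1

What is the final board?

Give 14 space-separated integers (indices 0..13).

Answer: 5 0 0 5 0 5 2 3 0 1 1 5 7 2

Derivation:
Move 1: P1 pit1 -> P1=[5,0,3,4,3,3](1) P2=[2,4,3,2,2,4](0)
Move 2: P1 pit2 -> P1=[5,0,0,5,4,4](1) P2=[2,4,3,2,2,4](0)
Move 3: P2 pit2 -> P1=[5,0,0,5,4,4](1) P2=[2,4,0,3,3,5](0)
Move 4: P1 pit4 -> P1=[5,0,0,5,0,5](2) P2=[3,5,0,3,3,5](0)
Move 5: P2 pit3 -> P1=[5,0,0,5,0,5](2) P2=[3,5,0,0,4,6](1)
Move 6: P2 pit1 -> P1=[5,0,0,5,0,5](2) P2=[3,0,1,1,5,7](2)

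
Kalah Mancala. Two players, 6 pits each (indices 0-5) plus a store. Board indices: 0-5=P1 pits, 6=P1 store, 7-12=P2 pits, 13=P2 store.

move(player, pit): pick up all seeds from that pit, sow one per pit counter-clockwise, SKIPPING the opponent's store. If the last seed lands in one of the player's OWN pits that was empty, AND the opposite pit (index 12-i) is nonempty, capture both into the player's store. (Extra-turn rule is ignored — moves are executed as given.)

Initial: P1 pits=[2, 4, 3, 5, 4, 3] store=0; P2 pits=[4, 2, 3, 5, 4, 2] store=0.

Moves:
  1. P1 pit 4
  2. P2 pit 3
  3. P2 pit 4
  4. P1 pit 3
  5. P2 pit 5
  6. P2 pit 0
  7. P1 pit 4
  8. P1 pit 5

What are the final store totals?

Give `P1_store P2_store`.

Answer: 3 4

Derivation:
Move 1: P1 pit4 -> P1=[2,4,3,5,0,4](1) P2=[5,3,3,5,4,2](0)
Move 2: P2 pit3 -> P1=[3,5,3,5,0,4](1) P2=[5,3,3,0,5,3](1)
Move 3: P2 pit4 -> P1=[4,6,4,5,0,4](1) P2=[5,3,3,0,0,4](2)
Move 4: P1 pit3 -> P1=[4,6,4,0,1,5](2) P2=[6,4,3,0,0,4](2)
Move 5: P2 pit5 -> P1=[5,7,5,0,1,5](2) P2=[6,4,3,0,0,0](3)
Move 6: P2 pit0 -> P1=[5,7,5,0,1,5](2) P2=[0,5,4,1,1,1](4)
Move 7: P1 pit4 -> P1=[5,7,5,0,0,6](2) P2=[0,5,4,1,1,1](4)
Move 8: P1 pit5 -> P1=[5,7,5,0,0,0](3) P2=[1,6,5,2,2,1](4)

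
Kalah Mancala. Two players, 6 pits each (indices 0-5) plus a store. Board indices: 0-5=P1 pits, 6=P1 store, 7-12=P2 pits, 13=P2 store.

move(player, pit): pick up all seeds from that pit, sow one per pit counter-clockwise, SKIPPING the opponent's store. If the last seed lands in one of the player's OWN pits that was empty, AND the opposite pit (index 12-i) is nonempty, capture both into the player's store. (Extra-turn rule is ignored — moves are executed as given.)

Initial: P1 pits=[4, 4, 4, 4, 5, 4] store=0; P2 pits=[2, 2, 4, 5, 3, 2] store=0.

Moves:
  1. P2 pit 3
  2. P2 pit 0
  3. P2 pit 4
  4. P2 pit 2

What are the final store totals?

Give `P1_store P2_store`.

Move 1: P2 pit3 -> P1=[5,5,4,4,5,4](0) P2=[2,2,4,0,4,3](1)
Move 2: P2 pit0 -> P1=[5,5,4,4,5,4](0) P2=[0,3,5,0,4,3](1)
Move 3: P2 pit4 -> P1=[6,6,4,4,5,4](0) P2=[0,3,5,0,0,4](2)
Move 4: P2 pit2 -> P1=[7,6,4,4,5,4](0) P2=[0,3,0,1,1,5](3)

Answer: 0 3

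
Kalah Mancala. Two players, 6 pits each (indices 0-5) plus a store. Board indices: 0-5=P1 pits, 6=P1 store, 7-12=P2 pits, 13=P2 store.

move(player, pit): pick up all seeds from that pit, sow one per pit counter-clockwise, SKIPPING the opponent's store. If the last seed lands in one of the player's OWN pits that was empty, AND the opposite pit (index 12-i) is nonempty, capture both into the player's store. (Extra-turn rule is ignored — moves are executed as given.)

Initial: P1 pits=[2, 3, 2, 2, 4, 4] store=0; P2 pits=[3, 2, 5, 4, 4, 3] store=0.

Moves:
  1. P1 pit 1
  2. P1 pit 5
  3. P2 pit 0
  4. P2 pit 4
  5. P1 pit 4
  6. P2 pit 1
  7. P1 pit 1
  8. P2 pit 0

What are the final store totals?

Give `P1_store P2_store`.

Move 1: P1 pit1 -> P1=[2,0,3,3,5,4](0) P2=[3,2,5,4,4,3](0)
Move 2: P1 pit5 -> P1=[2,0,3,3,5,0](1) P2=[4,3,6,4,4,3](0)
Move 3: P2 pit0 -> P1=[2,0,3,3,5,0](1) P2=[0,4,7,5,5,3](0)
Move 4: P2 pit4 -> P1=[3,1,4,3,5,0](1) P2=[0,4,7,5,0,4](1)
Move 5: P1 pit4 -> P1=[3,1,4,3,0,1](2) P2=[1,5,8,5,0,4](1)
Move 6: P2 pit1 -> P1=[3,1,4,3,0,1](2) P2=[1,0,9,6,1,5](2)
Move 7: P1 pit1 -> P1=[3,0,5,3,0,1](2) P2=[1,0,9,6,1,5](2)
Move 8: P2 pit0 -> P1=[3,0,5,3,0,1](2) P2=[0,1,9,6,1,5](2)

Answer: 2 2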